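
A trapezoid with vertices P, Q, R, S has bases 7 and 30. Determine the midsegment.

The midsegment of a trapezoid = (base1 + base2) / 2
midsegment = (7 + 30) / 2
midsegment = 37 / 2
midsegment = 37/2

37/2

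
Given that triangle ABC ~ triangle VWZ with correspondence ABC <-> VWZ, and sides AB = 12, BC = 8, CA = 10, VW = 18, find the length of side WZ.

Since the triangles are similar, the ratio of corresponding sides is constant.
Scale factor k = VW / AB = 18 / 12 = 3/2
WZ = k * BC = 3/2 * 8 = 12

12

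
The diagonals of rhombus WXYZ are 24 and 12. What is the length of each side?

In a rhombus, the diagonals bisect each other perpendicularly, creating four congruent right triangles.
Each triangle has legs 12 (half of 24) and 6 (half of 12).
The hypotenuse of each right triangle is a side of the rhombus:
side = sqrt(12^2 + 6^2) = sqrt(180) = 6*sqrt(5)

6*sqrt(5)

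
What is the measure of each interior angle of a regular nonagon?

Each interior angle of a regular n-gon is (n - 2) * 180 / n.
For n = 9: (9 - 2) * 180 / 9 = 1260/9 = 140 degrees.

140 degrees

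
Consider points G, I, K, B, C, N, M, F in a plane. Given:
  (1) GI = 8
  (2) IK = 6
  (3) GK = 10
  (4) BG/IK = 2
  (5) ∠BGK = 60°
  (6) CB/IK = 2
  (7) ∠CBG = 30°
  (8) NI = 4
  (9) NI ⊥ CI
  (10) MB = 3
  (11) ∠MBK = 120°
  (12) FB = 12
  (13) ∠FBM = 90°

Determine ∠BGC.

From the given relations: BG = 2·IK = 2·6 = 12; CB = 2·IK = 2·6 = 12.
Step 1: By the law of cosines on triangle GBC: GC² = 12² + 12² − 2·12·12·cos(30°) = 38.58, so GC ≈ 6.21.
Step 2: By the inverse law of cosines on triangle BGC: cos(∠BGC) = (12² + 6.21² − 12²) / (2·12·6.21) = 38.58/149.08 = 0.2588, so ∠BGC = 75°.

Therefore, the measure of angle ∠BGC = 75°.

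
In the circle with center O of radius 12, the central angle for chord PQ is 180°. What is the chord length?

Chord = 2(12) sin(90°) = 24

24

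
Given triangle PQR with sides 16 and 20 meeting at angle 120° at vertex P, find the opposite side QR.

By the law of cosines: QR^2 = PQ^2 + PR^2 - 2*PQ*PR*cos(P)
QR^2 = 16^2 + 20^2 - 2*16*20*cos(120°)
QR^2 = 256 + 400 - 640*(-1/2)
QR^2 = 976
QR = 4*sqrt(61)

4*sqrt(61)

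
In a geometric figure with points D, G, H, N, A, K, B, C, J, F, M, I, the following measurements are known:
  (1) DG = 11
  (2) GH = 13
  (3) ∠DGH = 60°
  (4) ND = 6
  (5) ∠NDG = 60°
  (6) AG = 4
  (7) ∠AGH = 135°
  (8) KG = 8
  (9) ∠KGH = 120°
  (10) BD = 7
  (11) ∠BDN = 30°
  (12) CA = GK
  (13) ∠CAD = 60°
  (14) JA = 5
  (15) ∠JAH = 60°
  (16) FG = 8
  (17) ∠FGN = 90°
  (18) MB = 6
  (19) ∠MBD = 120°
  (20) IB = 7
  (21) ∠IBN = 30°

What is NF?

Step 1: By the law of cosines on triangle GDN: GN² = 11² + 6² − 2·11·6·cos(60°) = 91, so GN = √91.
Step 2: By the law of cosines on triangle NGF: NF² = √91² + 8² − 2·√91·8·cos(90°) = 155, so NF = √155.

Therefore, the length of NF = √155.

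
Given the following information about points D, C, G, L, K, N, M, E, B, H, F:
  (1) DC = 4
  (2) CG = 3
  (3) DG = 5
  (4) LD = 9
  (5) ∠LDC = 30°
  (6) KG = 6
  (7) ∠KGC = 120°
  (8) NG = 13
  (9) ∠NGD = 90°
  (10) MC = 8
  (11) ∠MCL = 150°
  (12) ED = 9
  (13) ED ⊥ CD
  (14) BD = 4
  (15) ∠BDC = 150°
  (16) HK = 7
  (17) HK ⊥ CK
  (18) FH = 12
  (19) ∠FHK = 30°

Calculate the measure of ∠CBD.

Step 1: By the law of cosines on triangle BDC: BC² = 4² + 4² − 2·4·4·cos(150°) = 59.71, so BC ≈ 7.73.
Step 2: By the inverse law of cosines on triangle CBD: cos(∠CBD) = (7.73² + 4² − 4²) / (2·7.73·4) = 59.71/61.82 = 0.9659, so ∠CBD = 15°.

Therefore, the measure of angle ∠CBD = 15°.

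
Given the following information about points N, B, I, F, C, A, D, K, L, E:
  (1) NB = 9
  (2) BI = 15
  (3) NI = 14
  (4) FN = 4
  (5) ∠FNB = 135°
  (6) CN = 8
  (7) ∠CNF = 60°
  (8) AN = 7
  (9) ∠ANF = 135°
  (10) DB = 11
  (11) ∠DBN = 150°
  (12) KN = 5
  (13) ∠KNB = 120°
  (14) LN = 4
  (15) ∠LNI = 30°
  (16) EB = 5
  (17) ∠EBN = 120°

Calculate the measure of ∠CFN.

Step 1: By the law of cosines on triangle FNC: FC² = 4² + 8² − 2·4·8·cos(60°) = 48, so FC = 4·√3.
Step 2: By the inverse law of cosines on triangle CFN: cos(∠CFN) = ((4·√3)² + 4² − 8²) / (2·4·√3·4) = 0/55.43 = 0, so ∠CFN = 90°.

Therefore, the measure of angle ∠CFN = 90°.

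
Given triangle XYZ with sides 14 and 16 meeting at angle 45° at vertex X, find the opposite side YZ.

By the law of cosines: YZ^2 = XY^2 + XZ^2 - 2*XY*XZ*cos(X)
YZ^2 = 14^2 + 16^2 - 2*14*16*cos(45°)
YZ^2 = 196 + 256 - 448*(sqrt(2)/2)
YZ^2 = 452 - 224*sqrt(2)
YZ = 2*sqrt(113 - 56*sqrt(2))

2*sqrt(113 - 56*sqrt(2))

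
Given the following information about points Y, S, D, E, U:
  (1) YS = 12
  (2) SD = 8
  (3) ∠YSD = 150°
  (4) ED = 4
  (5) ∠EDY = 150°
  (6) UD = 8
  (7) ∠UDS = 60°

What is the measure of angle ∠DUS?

Step 1: By the law of cosines on triangle UDS: US² = 8² + 8² − 2·8·8·cos(60°) = 64, so US = 8.
Step 2: By the inverse law of cosines on triangle DUS: cos(∠DUS) = (8² + 8² − 8²) / (2·8·8) = 64/128 = 0.5, so ∠DUS = 60°.

Therefore, the measure of angle ∠DUS = 60°.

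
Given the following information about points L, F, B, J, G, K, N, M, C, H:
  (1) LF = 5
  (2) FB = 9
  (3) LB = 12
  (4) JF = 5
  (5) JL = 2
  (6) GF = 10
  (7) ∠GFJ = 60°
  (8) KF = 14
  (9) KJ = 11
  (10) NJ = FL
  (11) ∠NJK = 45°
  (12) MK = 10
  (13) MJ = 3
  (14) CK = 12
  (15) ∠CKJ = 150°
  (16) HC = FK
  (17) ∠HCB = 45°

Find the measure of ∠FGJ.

Step 1: By the law of cosines on triangle GFJ: GJ² = 10² + 5² − 2·10·5·cos(60°) = 75, so GJ = 5·√3.
Step 2: By the inverse law of cosines on triangle FGJ: cos(∠FGJ) = (10² + (5·√3)² − 5²) / (2·10·5·√3) = 150/173.21 = 0.866, so ∠FGJ = 30°.

Therefore, the measure of angle ∠FGJ = 30°.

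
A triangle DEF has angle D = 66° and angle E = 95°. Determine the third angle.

By the triangle angle sum property, the three interior angles of any triangle add up to 180°.
We know angle D = 66° and angle E = 95°, so their sum is 161°.
Therefore angle F = 180° - 161° = 19°.

19 degrees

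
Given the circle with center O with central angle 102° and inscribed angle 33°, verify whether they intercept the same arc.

By the inscribed angle theorem, the inscribed angle for a central angle of 102° should be 102° / 2 = 51°.
The given inscribed angle is 33°, which does not equal 51°.
Therefore, no, they do not correspond to the same arc.

No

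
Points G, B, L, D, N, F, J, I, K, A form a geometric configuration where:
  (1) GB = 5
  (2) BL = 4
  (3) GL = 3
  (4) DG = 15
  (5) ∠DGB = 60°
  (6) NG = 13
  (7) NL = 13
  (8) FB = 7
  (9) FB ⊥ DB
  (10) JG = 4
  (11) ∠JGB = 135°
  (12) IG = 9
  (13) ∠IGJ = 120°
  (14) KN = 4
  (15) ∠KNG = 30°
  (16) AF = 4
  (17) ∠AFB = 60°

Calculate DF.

Step 1: By the law of cosines on triangle BGD: BD² = 5² + 15² − 2·5·15·cos(60°) = 175, so BD = 5·√7.
Step 2: By the law of cosines on triangle DBF: DF² = (5·√7)² + 7² − 2·5·√7·7·cos(90°) = 224, so DF = 4·√14.

Therefore, the length of DF = 4·√14.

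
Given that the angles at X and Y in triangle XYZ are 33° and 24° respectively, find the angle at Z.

The interior angles sum to 180°: angle Z = 180 - 33 - 24 = 123°.
The triangle is obtuse (angles 33°, 24°, 123°).

123 degrees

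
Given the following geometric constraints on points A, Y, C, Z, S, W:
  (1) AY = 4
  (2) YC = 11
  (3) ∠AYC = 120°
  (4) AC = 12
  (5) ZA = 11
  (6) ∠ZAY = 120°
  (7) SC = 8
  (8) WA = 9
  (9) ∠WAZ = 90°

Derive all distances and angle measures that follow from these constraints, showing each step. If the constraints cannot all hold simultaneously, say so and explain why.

These constraints are not satisfiable: (1), (2) and (4) fix all three sides of triangle AYC, so by the law of cosines cos(∠AYC) = (4² + 11² − 12²) / (2·4·11) = -0.0795, i.e. ∠AYC ≈ 94.56°, which contradicts (3) ∠AYC = 120°. No planar figure meets all of them, so nothing further can be derived.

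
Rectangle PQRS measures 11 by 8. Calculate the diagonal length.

Using the Pythagorean theorem:
d² = 11² + 8² = 121 + 64 = 185
d = sqrt(185)

sqrt(185)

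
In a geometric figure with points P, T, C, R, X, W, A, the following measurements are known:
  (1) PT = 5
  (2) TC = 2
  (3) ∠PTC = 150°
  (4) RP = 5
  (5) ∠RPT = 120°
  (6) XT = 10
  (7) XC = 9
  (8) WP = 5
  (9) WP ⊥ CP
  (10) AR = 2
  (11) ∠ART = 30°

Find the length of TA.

Step 1: By the law of cosines on triangle RPT: RT² = 5² + 5² − 2·5·5·cos(120°) = 75, so RT = 5·√3.
Step 2: By the law of cosines on triangle TRA: TA² = (5·√3)² + 2² − 2·5·√3·2·cos(30°) = 49, so TA = 7.

Therefore, the length of TA = 7.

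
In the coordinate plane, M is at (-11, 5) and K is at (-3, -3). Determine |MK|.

d = sqrt((-3 - -11)^2 + (-3 - 5)^2)
d = sqrt(8^2 + -8^2)
d = sqrt(64 + 64)
d = sqrt(128) = 8*sqrt(2)

8*sqrt(2)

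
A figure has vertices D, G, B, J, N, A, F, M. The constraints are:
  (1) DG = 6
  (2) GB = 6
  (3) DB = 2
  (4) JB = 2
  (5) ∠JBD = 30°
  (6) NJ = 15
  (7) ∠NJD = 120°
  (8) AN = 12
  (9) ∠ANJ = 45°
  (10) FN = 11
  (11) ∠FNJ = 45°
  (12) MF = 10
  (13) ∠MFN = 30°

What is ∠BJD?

Step 1: By the law of cosines on triangle JBD: JD² = 2² + 2² − 2·2·2·cos(30°) = 1.07, so JD ≈ 1.04.
Step 2: By the inverse law of cosines on triangle BJD: cos(∠BJD) = (2² + 1.04² − 2²) / (2·2·1.04) = 1.07/4.14 = 0.2588, so ∠BJD = 75°.

Therefore, the measure of angle ∠BJD = 75°.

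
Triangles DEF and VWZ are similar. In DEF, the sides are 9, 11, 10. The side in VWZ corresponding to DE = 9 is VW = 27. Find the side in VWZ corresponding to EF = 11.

Similar triangles have proportional sides. Setting up the proportion:
VW / DE = WZ / EF
27 / 9 = WZ / 11
WZ = 11 * 27 / 9 = 33.

33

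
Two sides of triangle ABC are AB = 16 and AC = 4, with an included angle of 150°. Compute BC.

By the law of cosines: BC^2 = AB^2 + AC^2 - 2*AB*AC*cos(A)
BC^2 = 16^2 + 4^2 - 2*16*4*cos(150°)
BC^2 = 256 + 16 - 128*(-sqrt(3)/2)
BC^2 = 64*sqrt(3) + 272
BC = 4*sqrt(4*sqrt(3) + 17)

4*sqrt(4*sqrt(3) + 17)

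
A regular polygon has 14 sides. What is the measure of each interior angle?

Each interior angle of a regular n-gon is (n - 2) * 180 / n.
For n = 14: (14 - 2) * 180 / 14 = 2160/14 = 1080/7 degrees.

1080/7 degrees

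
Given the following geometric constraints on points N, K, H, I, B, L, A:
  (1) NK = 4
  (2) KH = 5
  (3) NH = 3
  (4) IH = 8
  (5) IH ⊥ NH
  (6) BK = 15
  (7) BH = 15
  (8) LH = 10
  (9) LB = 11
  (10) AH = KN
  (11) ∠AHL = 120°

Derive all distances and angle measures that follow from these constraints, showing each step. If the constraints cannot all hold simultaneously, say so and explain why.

The constraints are consistent.

From the given relations:
  AH = KN = 4

Step 1: From NH = 3, HI = 8, and ∠NHI = 90°, by the law of cosines:
  NI² = NH² + HI² - 2·NH·HI·cos(90°) = 9 + 64 - 0 = 73
  NI = √73

Step 2: From LH = 10, HA = 4, and ∠LHA = 120°, by the law of cosines:
  LA² = LH² + HA² - 2·LH·HA·cos(120°) = 100 + 16 + 40 = 156
  LA = 2·√39

Step 3: From NH = 3, NK = 4, HK = 5, by the inverse law of cosines:
  cos(∠HNK) = (NH² + NK² - HK²) / (2·NH·NK)
  ∠HNK = 90°

Step 4: From KB = 15, KH = 5, BH = 15, by the inverse law of cosines:
  cos(∠BKH) = (KB² + KH² - BH²) / (2·KB·KH)
  ∠BKH = 80.41°

Step 5: From KH = 5, KN = 4, HN = 3, by the inverse law of cosines:
  cos(∠HKN) = (KH² + KN² - HN²) / (2·KH·KN)
  ∠HKN = 36.87°

Step 6: From HB = 15, HK = 5, BK = 15, by the inverse law of cosines:
  cos(∠BHK) = (HB² + HK² - BK²) / (2·HB·HK)
  ∠BHK = 80.41°

Step 7: From HB = 15, HL = 10, BL = 11, by the inverse law of cosines:
  cos(∠BHL) = (HB² + HL² - BL²) / (2·HB·HL)
  ∠BHL = 47.16°

Step 8: From HK = 5, HN = 3, KN = 4, by the inverse law of cosines:
  cos(∠KHN) = (HK² + HN² - KN²) / (2·HK·HN)
  ∠KHN = 53.13°

Step 9: From BH = 15, BK = 15, HK = 5, by the inverse law of cosines:
  cos(∠HBK) = (BH² + BK² - HK²) / (2·BH·BK)
  ∠HBK = 19.19°

Step 10: From BH = 15, BL = 11, HL = 10, by the inverse law of cosines:
  cos(∠HBL) = (BH² + BL² - HL²) / (2·BH·BL)
  ∠HBL = 41.8°

Step 11: From LB = 11, LH = 10, BH = 15, by the inverse law of cosines:
  cos(∠BLH) = (LB² + LH² - BH²) / (2·LB·LH)
  ∠BLH = 91.04°

Step 12: From NH = 3, NI = √73, HI = 8, by the inverse law of cosines:
  cos(∠HNI) = (NH² + NI² - HI²) / (2·NH·NI)
  ∠HNI = 69.44°

Step 13: From IH = 8, IN = √73, HN = 3, by the inverse law of cosines:
  cos(∠HIN) = (IH² + IN² - HN²) / (2·IH·IN)
  ∠HIN = 20.56°

Step 14: From LA = 2·√39, LH = 10, AH = 4, by the inverse law of cosines:
  cos(∠ALH) = (LA² + LH² - AH²) / (2·LA·LH)
  ∠ALH = 16.1°

Step 15: From AH = 4, AL = 2·√39, HL = 10, by the inverse law of cosines:
  cos(∠HAL) = (AH² + AL² - HL²) / (2·AH·AL)
  ∠HAL = 43.9°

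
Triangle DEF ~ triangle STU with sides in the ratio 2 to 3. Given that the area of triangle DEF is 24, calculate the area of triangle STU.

The ratio of areas of similar triangles = (side ratio)^2.
Side ratio = 2:3, so area ratio = 4:9.
Area of STU / Area of DEF = 9/4
Area of STU = 24 * 9/4 = 54

54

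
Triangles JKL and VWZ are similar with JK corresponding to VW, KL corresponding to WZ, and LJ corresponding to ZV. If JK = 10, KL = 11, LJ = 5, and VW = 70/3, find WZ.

k = 70/3/10 = 7/3. WZ = 7/3 * 11 = 77/3.

77/3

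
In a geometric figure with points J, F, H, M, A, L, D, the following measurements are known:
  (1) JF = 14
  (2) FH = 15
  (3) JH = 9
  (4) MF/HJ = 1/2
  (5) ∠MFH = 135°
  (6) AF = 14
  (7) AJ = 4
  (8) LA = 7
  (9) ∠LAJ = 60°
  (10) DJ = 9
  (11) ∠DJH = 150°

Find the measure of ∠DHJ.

Step 1: By the law of cosines on triangle HJD: HD² = 9² + 9² − 2·9·9·cos(150°) = 302.3, so HD ≈ 17.39.
Step 2: By the inverse law of cosines on triangle DHJ: cos(∠DHJ) = (17.39² + 9² − 9²) / (2·17.39·9) = 302.3/312.96 = 0.9659, so ∠DHJ = 15°.

Therefore, the measure of angle ∠DHJ = 15°.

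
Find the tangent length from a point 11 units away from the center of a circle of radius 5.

Let T be the point of tangency. Then QT ⊥ XT (radius ⊥ tangent).
In right triangle QTX: QX² = QT² + XT²
11² = 5² + XT²
XT² = 96, XT = 4*sqrt(6)

4*sqrt(6)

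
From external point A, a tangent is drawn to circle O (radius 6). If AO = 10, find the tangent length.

The tangent, radius, and line from the external point to the center form a right triangle.
The right angle is where the tangent meets the radius.
By the Pythagorean theorem: tangent² + 6² = 10²
tangent² = 100 - 36 = 64
tangent = 8

8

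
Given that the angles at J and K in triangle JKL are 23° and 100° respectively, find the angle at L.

Let angle L = x. Then 23 + 100 + x = 180.
x = 180 - 123 = 57 degrees.

57 degrees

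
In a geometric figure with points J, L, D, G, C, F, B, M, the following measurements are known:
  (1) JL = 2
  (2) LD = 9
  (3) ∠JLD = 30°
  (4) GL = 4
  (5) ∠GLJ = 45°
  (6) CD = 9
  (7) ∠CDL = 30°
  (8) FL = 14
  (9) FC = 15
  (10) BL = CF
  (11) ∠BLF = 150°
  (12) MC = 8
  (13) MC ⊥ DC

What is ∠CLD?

Step 1: By the law of cosines on triangle LDC: LC² = 9² + 9² − 2·9·9·cos(30°) = 21.7, so LC ≈ 4.66.
Step 2: By the inverse law of cosines on triangle CLD: cos(∠CLD) = (4.66² + 9² − 9²) / (2·4.66·9) = 21.7/83.86 = 0.2588, so ∠CLD = 75°.

Therefore, the measure of angle ∠CLD = 75°.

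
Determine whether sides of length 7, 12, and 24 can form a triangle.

Check the triangle inequality: 7 + 12 = 19 ≤ 24.
Since the sum of two sides does not exceed the third, no triangle can be formed.

No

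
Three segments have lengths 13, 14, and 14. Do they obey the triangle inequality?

Check all three triangle inequalities:
13 + 14 = 27 > 14 ✓
13 + 14 = 27 > 14 ✓
14 + 14 = 28 > 13 ✓
All conditions hold, so these sides form a valid triangle.

Yes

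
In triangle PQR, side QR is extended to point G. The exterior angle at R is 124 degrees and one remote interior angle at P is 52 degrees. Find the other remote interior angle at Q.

angle Q = 124 - 52 = 72 degrees (exterior angle theorem).

72 degrees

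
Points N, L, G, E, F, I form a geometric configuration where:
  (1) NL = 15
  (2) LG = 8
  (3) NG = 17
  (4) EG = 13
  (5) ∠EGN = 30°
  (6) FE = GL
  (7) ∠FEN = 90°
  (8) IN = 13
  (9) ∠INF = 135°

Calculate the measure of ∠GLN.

Step 1: By the inverse law of cosines on triangle GLN: cos(∠GLN) = (8² + 15² − 17²) / (2·8·15) = 0/240 = 0, so ∠GLN = 90°.

Therefore, the measure of angle ∠GLN = 90°.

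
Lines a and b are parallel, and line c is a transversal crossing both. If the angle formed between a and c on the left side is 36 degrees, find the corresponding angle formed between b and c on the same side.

Corresponding angles are equal: 36 degrees.

36 degrees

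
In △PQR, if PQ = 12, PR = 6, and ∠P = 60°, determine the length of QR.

By the law of cosines: QR^2 = PQ^2 + PR^2 - 2*PQ*PR*cos(P)
QR^2 = 12^2 + 6^2 - 2*12*6*cos(60°)
QR^2 = 144 + 36 - 144*(1/2)
QR^2 = 108
QR = 6*sqrt(3)

6*sqrt(3)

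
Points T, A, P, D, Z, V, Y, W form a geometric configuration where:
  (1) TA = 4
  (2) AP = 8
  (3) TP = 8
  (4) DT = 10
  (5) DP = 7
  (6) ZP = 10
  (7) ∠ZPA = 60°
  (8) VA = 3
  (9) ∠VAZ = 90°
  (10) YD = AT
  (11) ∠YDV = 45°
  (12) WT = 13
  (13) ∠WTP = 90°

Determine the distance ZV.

Step 1: By the law of cosines on triangle ZPA: ZA² = 10² + 8² − 2·10·8·cos(60°) = 84, so ZA = 2·√21.
Step 2: By the law of cosines on triangle ZAV: ZV² = (2·√21)² + 3² − 2·2·√21·3·cos(90°) = 93, so ZV = √93.

Therefore, the length of ZV = √93.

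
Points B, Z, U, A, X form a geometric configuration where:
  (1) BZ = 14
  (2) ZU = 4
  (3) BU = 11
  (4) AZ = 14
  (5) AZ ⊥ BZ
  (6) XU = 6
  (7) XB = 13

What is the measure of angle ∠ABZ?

Step 1: By the law of cosines on triangle BZA: BA² = 14² + 14² − 2·14·14·cos(90°) = 392, so BA = 14·√2.
Step 2: By the inverse law of cosines on triangle ABZ: cos(∠ABZ) = ((14·√2)² + 14² − 14²) / (2·14·√2·14) = 392/554.37 = 0.7071, so ∠ABZ = 45°.

Therefore, the measure of angle ∠ABZ = 45°.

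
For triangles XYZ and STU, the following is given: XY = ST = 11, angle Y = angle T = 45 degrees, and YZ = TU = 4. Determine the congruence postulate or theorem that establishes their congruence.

The given information matches SAS: Two pairs of corresponding sides and the included angle are equal (Side-Angle-Side).

SAS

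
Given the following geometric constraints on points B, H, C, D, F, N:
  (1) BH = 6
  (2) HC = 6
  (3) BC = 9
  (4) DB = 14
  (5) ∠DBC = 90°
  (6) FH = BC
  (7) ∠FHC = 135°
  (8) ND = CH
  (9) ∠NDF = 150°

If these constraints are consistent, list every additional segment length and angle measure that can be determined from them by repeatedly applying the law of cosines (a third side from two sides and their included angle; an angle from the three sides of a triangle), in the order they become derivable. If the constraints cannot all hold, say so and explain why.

The constraints are consistent. Derivable facts, in order:
After 1 step:
- CD ≈ 16.64
- CF ≈ 13.91
- ∠BCH = 41.41°
- ∠BHC = 97.18°
- ∠CBH = 41.41°
After 2 steps:
- ∠BCD = 57.26°
- ∠BDC = 32.74°
- ∠CFH = 17.76°
- ∠FCH = 27.24°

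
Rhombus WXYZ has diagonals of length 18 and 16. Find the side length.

The diagonals of a rhombus bisect each other at right angles.
Half-diagonals: 18/2 = 9 and 16/2 = 8
side = sqrt(9^2 + 8^2)
side = sqrt(81 + 64)
side = sqrt(145)

sqrt(145)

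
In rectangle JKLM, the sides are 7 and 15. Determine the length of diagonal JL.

d = sqrt(7^2 + 15^2) = sqrt(274)

sqrt(274)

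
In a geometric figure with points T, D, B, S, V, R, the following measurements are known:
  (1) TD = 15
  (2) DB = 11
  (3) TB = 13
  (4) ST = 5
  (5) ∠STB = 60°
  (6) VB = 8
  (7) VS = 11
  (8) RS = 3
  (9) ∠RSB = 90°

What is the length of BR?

Step 1: By the law of cosines on triangle BTS: BS² = 13² + 5² − 2·13·5·cos(60°) = 129, so BS = √129.
Step 2: By the law of cosines on triangle BSR: BR² = √129² + 3² − 2·√129·3·cos(90°) = 138, so BR = √138.

Therefore, the length of BR = √138.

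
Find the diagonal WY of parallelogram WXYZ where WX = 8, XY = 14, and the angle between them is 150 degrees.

The diagonal of a parallelogram can be found by treating two adjacent sides and the diagonal as a triangle.
Applying the law of cosines with sides 8, 14 and included angle 150°:
d^2 = 64 + 196 - 224*cos(150°) = 112*sqrt(3) + 260
d = 2*sqrt(28*sqrt(3) + 65)

2*sqrt(28*sqrt(3) + 65)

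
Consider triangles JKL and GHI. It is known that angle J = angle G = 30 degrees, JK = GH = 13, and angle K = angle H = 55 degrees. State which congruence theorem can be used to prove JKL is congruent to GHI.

The given information matches ASA: Two pairs of corresponding angles and the included side are equal (Angle-Side-Angle).

ASA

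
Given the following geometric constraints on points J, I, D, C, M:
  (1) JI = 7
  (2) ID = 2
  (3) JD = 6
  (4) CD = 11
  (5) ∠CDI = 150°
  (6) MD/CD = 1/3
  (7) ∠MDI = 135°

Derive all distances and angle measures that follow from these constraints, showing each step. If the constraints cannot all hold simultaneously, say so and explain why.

The constraints are consistent.

From the given relations:
  MD = 1/3·CD = 1/3·11 ≈ 3.67

Step 1: From ID = 2, DC = 11, and ∠IDC = 150°, by the law of cosines:
  IC² = ID² + DC² - 2·ID·DC·cos(150°) = 4 + 121 + 38.11 = 163.1
  IC ≈ 12.77

Step 2: From ID = 2, DM = 3.67, and ∠IDM = 135°, by the law of cosines:
  IM² = ID² + DM² - 2·ID·DM·cos(135°) = 4 + 13.44 + 10.37 = 27.82
  IM ≈ 5.27

Step 3: From JD = 6, JI = 7, DI = 2, by the inverse law of cosines:
  cos(∠DJI) = (JD² + JI² - DI²) / (2·JD·JI)
  ∠DJI = 15.36°

Step 4: From ID = 2, IJ = 7, DJ = 6, by the inverse law of cosines:
  cos(∠DIJ) = (ID² + IJ² - DJ²) / (2·ID·IJ)
  ∠DIJ = 52.62°

Step 5: From DI = 2, DJ = 6, IJ = 7, by the inverse law of cosines:
  cos(∠IDJ) = (DI² + DJ² - IJ²) / (2·DI·DJ)
  ∠IDJ = 112.02°

Step 6: From IC = 12.77, ID = 2, CD = 11, by the inverse law of cosines:
  cos(∠CID) = (IC² + ID² - CD²) / (2·IC·ID)
  ∠CID = 25.51°

Step 7: From ID = 2, IM = 5.27, DM = 3.67, by the inverse law of cosines:
  cos(∠DIM) = (ID² + IM² - DM²) / (2·ID·IM)
  ∠DIM = 29.45°

Step 8: From CD = 11, CI = 12.77, DI = 2, by the inverse law of cosines:
  cos(∠DCI) = (CD² + CI² - DI²) / (2·CD·CI)
  ∠DCI = 4.49°

Step 9: From MD = 3.67, MI = 5.27, DI = 2, by the inverse law of cosines:
  cos(∠DMI) = (MD² + MI² - DI²) / (2·MD·MI)
  ∠DMI = 15.55°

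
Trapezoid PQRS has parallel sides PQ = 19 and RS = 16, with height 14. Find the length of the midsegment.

midsegment = (19 + 16) / 2 = 35 / 2 = 35/2

35/2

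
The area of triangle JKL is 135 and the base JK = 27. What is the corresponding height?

height = 2 * 135 / 27 = 10

10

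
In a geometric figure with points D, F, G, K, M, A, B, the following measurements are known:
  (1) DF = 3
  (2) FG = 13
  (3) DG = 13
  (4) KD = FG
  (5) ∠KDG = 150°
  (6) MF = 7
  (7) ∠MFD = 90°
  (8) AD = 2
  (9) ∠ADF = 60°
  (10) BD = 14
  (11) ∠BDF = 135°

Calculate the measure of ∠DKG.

From the given relations: KD = FG = 13.
Step 1: By the law of cosines on triangle KDG: KG² = 13² + 13² − 2·13·13·cos(150°) = 630.72, so KG ≈ 25.11.
Step 2: By the inverse law of cosines on triangle DKG: cos(∠DKG) = (13² + 25.11² − 13²) / (2·13·25.11) = 630.72/652.97 = 0.9659, so ∠DKG = 15°.

Therefore, the measure of angle ∠DKG = 15°.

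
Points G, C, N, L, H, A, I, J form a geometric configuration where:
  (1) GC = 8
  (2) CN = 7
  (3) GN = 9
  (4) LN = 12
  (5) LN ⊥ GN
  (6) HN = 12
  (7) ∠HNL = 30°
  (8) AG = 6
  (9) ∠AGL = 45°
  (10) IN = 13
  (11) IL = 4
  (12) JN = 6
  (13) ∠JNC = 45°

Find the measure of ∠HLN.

Step 1: By the law of cosines on triangle LNH: LH² = 12² + 12² − 2·12·12·cos(30°) = 38.58, so LH ≈ 6.21.
Step 2: By the inverse law of cosines on triangle HLN: cos(∠HLN) = (6.21² + 12² − 12²) / (2·6.21·12) = 38.58/149.08 = 0.2588, so ∠HLN = 75°.

Therefore, the measure of angle ∠HLN = 75°.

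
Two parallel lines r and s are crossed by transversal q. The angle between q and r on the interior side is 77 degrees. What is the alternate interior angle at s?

Alternate interior angles are equal: 77 degrees.

77 degrees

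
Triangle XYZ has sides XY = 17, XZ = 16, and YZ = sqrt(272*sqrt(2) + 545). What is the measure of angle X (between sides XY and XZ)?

cos(X) = (17² + 16² - (sqrt(272*sqrt(2) + 545))²) / (2 × 17 × 16) = -sqrt(2)/2, so X = arccos(-sqrt(2)/2) = 135°.

135°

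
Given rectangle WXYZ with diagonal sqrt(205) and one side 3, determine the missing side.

The diagonal of a rectangle forms a right triangle with the two sides.
Rearranging the Pythagorean theorem: missing side = sqrt(d^2 - known^2).
= sqrt(205 - 9) = sqrt(196) = 14.

14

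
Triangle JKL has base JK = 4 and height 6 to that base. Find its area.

Area = (1/2)(4)(6) = 12

12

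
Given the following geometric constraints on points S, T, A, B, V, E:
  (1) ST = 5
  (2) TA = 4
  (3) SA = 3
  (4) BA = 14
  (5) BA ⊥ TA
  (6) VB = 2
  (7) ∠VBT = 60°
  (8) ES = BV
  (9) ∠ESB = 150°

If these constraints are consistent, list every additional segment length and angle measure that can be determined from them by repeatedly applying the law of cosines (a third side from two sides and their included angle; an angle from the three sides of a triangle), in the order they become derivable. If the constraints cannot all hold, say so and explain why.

The constraints are consistent. Derivable facts, in order:
After 1 step:
- TB = 2·√53
- ∠AST = 53.13°
- ∠ATS = 36.87°
- ∠SAT = 90°
After 2 steps:
- TV ≈ 13.67
- ∠ABT = 15.95°
- ∠ATB = 74.05°
After 3 steps:
- ∠BTV = 7.28°
- ∠BVT = 112.72°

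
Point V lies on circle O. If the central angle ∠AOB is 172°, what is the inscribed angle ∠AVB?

Inscribed angle = 172° / 2 = 86° (inscribed angle theorem).

86°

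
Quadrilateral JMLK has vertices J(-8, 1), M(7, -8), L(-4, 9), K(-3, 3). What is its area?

The Shoelace formula works by pairing each vertex with the next (cycling back to the first).
For each pair, compute x_i*y_(i+1) - x_(i+1)*y_i:
  (-8*-8 - 7*1) = 57
  (7*9 - -4*-8) = 31
  (-4*3 - -3*9) = 15
  (-3*1 - -8*3) = 21
Taking half the absolute value of the total: Area = (1/2)(124) = 62.

62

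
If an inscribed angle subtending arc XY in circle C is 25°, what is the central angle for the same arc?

The inscribed angle theorem states that a central angle is always twice any inscribed angle that subtends the same arc.
Since the inscribed angle is 25°, the central angle = 2 × 25° = 50°.

50°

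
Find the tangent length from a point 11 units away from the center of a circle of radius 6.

The tangent, radius, and line from the external point to the center form a right triangle.
The right angle is where the tangent meets the radius.
By the Pythagorean theorem: tangent² + 6² = 11²
tangent² = 121 - 36 = 85
tangent = sqrt(85)

sqrt(85)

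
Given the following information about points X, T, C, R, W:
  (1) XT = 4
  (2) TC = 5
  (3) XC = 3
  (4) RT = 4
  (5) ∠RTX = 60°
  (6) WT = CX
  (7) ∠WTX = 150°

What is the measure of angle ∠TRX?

Step 1: By the law of cosines on triangle RTX: RX² = 4² + 4² − 2·4·4·cos(60°) = 16, so RX = 4.
Step 2: By the inverse law of cosines on triangle TRX: cos(∠TRX) = (4² + 4² − 4²) / (2·4·4) = 16/32 = 0.5, so ∠TRX = 60°.

Therefore, the measure of angle ∠TRX = 60°.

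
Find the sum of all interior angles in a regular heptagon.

The sum of interior angles of an n-sided polygon is (n - 2) * 180.
For n = 7: (7 - 2) * 180 = 5 * 180 = 900 degrees.

900 degrees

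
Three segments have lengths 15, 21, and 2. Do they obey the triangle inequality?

No.
The triangle inequality is violated: 15 + 2 = 17 ≤ 21.
These lengths cannot form a triangle.

No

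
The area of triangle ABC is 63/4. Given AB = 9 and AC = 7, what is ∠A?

From the SAS area formula Area = (1/2)ab sin(C), rearranging gives sin(C) = 2*Area/(ab).
sin(C) = 2 * 63/4 / (63) = 1/2.
Therefore C = arcsin(1/2) = 30°.
Since sin(180° - C) = sin(C), the obtuse angle 150° gives the same area, so C = 30° or C = 150°.

30° or 150°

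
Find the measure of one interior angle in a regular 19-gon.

Each interior angle of a regular n-gon is (n - 2) * 180 / n.
For n = 19: (19 - 2) * 180 / 19 = 3060/19 = 3060/19 degrees.

3060/19 degrees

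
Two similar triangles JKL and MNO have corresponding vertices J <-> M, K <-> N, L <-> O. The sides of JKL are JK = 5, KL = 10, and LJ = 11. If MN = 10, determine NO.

Since the triangles are similar, the ratio of corresponding sides is constant.
Scale factor k = MN / JK = 10 / 5 = 2
NO = k * KL = 2 * 10 = 20

20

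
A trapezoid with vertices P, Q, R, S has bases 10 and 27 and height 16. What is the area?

Area of a trapezoid = (base1 + base2) * height / 2
Area = (10 + 27) * 16 / 2
Area = 37 * 16 / 2
Area = 592 / 2
Area = 296

296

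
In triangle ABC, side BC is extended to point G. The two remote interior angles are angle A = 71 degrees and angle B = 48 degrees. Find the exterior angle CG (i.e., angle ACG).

By the exterior angle theorem, an exterior angle of a triangle equals the sum of the two remote interior angles.
Exterior angle = angle A + angle B
Exterior angle = 71 + 48 = 119 degrees

119 degrees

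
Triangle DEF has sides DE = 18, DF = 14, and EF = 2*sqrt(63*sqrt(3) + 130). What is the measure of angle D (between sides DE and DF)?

By the inverse law of cosines: cos(D) = (DE² + DF² - EF²) / (2 × DE × DF)
cos(D) = (18² + 14² - (2*sqrt(63*sqrt(3) + 130))²) / (2 × 18 × 14)
cos(D) = (324 + 196 - (252*sqrt(3) + 520)) / 504
cos(D) = -sqrt(3)/2
D = arccos(-sqrt(3)/2) = 150°

150°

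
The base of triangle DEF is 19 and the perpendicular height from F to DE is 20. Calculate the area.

A triangle's area is half the area of a rectangle with the same base and height.
Area = (1/2) * 19 * 20 = 190.

190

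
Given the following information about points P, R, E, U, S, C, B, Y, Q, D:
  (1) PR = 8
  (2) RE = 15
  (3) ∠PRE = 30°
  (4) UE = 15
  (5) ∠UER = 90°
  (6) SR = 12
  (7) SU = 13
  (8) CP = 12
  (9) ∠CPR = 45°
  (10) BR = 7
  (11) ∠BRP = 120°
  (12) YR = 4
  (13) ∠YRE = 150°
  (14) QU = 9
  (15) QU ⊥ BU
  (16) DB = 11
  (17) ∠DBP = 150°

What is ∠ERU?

Step 1: By the law of cosines on triangle REU: RU² = 15² + 15² − 2·15·15·cos(90°) = 450, so RU = 15·√2.
Step 2: By the inverse law of cosines on triangle ERU: cos(∠ERU) = (15² + (15·√2)² − 15²) / (2·15·15·√2) = 450/636.4 = 0.7071, so ∠ERU = 45°.

Therefore, the measure of angle ∠ERU = 45°.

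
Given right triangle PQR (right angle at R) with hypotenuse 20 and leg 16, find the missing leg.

Rearranging the Pythagorean theorem to solve for the unknown leg:
leg^2 = hypotenuse^2 - known_leg^2 = 400 - 256 = 144
leg = sqrt(144) = 12.

12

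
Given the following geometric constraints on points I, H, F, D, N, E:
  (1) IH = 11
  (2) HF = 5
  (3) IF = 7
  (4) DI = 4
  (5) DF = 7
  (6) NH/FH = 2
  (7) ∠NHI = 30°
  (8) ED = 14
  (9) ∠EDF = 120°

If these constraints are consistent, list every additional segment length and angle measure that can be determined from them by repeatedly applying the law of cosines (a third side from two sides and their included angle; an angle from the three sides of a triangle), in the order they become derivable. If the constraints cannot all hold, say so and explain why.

The constraints are consistent. Derivable facts, in order:
After 1 step:
- FE = 7·√7
- IN ≈ 5.52
- ∠DFI = 33.2°
- ∠DIF = 73.4°
- ∠FDI = 73.4°
- ∠FHI = 28.14°
- ∠FIH = 19.69°
- ∠HFI = 132.18°
After 2 steps:
- ∠DEF = 19.11°
- ∠DFE = 40.89°
- ∠HIN = 64.92°
- ∠HNI = 85.08°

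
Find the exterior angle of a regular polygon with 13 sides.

Each exterior angle of a regular n-gon is 360 / n.
For n = 13: 360 / 13 = 360/13 degrees.

360/13 degrees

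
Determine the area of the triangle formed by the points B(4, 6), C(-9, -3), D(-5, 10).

Using the Shoelace formula for a triangle:
Area = (1/2)|x0(y1 - y2) + x1(y2 - y0) + x2(y0 - y1)|
Area = (1/2)|4(-3 - 10) + -9(10 - 6) + -5(6 - -3)|
Area = (1/2)|-52 + -36 + -45|
Area = (1/2)|-133|
Area = (1/2)(133)
Area = 133/2

133/2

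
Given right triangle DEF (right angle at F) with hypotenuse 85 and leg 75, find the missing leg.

EF = sqrt(85^2 - 75^2) = sqrt(1600) = 40

40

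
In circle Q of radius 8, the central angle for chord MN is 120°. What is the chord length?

Chord length = 2r sin(θ/2)
= 2 × 8 × sin(120°/2)
= 2 × 8 × sin(60°)
= 8*sqrt(3)

8*sqrt(3)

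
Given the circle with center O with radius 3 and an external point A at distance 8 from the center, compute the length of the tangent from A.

The tangent, radius, and line from the external point to the center form a right triangle.
The right angle is where the tangent meets the radius.
By the Pythagorean theorem: tangent² + 3² = 8²
tangent² = 64 - 9 = 55
tangent = sqrt(55)

sqrt(55)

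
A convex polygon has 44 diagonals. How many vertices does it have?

Using d = n(n - 3)/2, we solve 44 = n(n - 3)/2.
So n(n - 3) = 88.
Testing n = 11: 11 * 8 = 88 = 88. Correct.
The polygon has 11 sides.

11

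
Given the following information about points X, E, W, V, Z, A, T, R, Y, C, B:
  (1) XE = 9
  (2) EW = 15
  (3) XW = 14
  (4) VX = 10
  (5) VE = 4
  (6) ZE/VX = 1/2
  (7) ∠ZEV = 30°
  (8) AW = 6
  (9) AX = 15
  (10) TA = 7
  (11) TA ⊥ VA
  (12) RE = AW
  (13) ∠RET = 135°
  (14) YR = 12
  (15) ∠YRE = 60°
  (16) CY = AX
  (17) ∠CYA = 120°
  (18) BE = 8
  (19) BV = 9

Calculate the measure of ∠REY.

From the given relations: RE = AW = 6.
Step 1: By the law of cosines on triangle ERY: EY² = 6² + 12² − 2·6·12·cos(60°) = 108, so EY = 6·√3.
Step 2: By the inverse law of cosines on triangle REY: cos(∠REY) = (6² + (6·√3)² − 12²) / (2·6·6·√3) = 0/124.71 = 0, so ∠REY = 90°.

Therefore, the measure of angle ∠REY = 90°.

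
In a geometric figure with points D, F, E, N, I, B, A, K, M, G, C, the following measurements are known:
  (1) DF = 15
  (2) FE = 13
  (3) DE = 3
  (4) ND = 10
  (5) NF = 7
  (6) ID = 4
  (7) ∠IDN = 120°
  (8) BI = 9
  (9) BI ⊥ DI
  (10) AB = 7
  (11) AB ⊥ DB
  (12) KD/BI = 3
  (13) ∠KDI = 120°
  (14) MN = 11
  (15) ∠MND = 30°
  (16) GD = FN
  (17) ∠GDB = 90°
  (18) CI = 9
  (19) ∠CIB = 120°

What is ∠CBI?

Step 1: By the law of cosines on triangle BIC: BC² = 9² + 9² − 2·9·9·cos(120°) = 243, so BC = 9·√3.
Step 2: By the inverse law of cosines on triangle CBI: cos(∠CBI) = ((9·√3)² + 9² − 9²) / (2·9·√3·9) = 243/280.59 = 0.866, so ∠CBI = 30°.

Therefore, the measure of angle ∠CBI = 30°.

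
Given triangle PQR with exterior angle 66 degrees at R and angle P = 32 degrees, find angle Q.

The exterior angle theorem states that an exterior angle equals the sum of the two non-adjacent interior angles.
So 66 = 32 + angle Q, which gives angle Q = 66 - 32 = 34 degrees.

34 degrees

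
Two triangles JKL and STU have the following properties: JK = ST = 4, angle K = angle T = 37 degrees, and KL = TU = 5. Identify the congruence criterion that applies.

The given information matches SAS: Two pairs of corresponding sides and the included angle are equal (Side-Angle-Side).

SAS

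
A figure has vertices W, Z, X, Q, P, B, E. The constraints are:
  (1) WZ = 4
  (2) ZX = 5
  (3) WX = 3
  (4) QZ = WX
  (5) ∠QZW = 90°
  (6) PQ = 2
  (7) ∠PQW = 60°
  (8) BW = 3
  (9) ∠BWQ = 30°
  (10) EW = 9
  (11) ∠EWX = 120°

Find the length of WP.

From the given relations: QZ = WX = 3.
Step 1: By the law of cosines on triangle QZW: QW² = 3² + 4² − 2·3·4·cos(90°) = 25, so QW = 5.
Step 2: By the law of cosines on triangle WQP: WP² = 5² + 2² − 2·5·2·cos(60°) = 19, so WP = √19.

Therefore, the length of WP = √19.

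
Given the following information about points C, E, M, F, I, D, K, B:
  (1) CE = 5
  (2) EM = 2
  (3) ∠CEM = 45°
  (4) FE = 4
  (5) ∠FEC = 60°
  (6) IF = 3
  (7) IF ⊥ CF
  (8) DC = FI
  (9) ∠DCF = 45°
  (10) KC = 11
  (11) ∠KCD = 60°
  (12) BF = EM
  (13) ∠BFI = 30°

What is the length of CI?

Step 1: By the law of cosines on triangle FEC: FC² = 4² + 5² − 2·4·5·cos(60°) = 21, so FC = √21.
Step 2: By the law of cosines on triangle CFI: CI² = √21² + 3² − 2·√21·3·cos(90°) = 30, so CI = √30.

Therefore, the length of CI = √30.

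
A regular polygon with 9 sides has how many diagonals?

The number of diagonals in an n-gon is n(n - 3)/2.
For n = 9: 9(9 - 3)/2 = 9 × 6 / 2 = 27.

27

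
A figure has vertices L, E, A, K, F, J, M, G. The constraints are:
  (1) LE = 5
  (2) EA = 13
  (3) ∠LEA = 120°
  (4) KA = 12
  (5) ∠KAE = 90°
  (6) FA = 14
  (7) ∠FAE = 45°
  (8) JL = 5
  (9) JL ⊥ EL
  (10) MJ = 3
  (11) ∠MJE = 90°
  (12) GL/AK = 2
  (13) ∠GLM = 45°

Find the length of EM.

Step 1: By the law of cosines on triangle ELJ: EJ² = 5² + 5² − 2·5·5·cos(90°) = 50, so EJ = 5·√2.
Step 2: By the law of cosines on triangle EJM: EM² = (5·√2)² + 3² − 2·5·√2·3·cos(90°) = 59, so EM = √59.

Therefore, the length of EM = √59.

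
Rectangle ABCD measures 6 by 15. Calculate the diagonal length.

d = sqrt(6^2 + 15^2) = sqrt(261) = 3*sqrt(29)

3*sqrt(29)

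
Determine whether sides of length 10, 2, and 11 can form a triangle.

Check all three triangle inequalities:
10 + 2 = 12 > 11 ✓
10 + 11 = 21 > 2 ✓
2 + 11 = 13 > 10 ✓
All conditions hold, so these sides form a valid triangle.

Yes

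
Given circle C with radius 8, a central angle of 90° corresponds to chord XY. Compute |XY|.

Chord = 2(8) sin(45°) = 8*sqrt(2)

8*sqrt(2)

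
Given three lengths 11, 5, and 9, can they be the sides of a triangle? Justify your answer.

Yes.
The triangle inequality requires that the sum of any two sides exceeds the third.
Here 5 + 9 = 14 > 11, so the condition is met.

Yes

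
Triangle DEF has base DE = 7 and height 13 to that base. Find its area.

Area = (1/2) * base * height
Area = (1/2) * 7 * 13
Area = 91/2

91/2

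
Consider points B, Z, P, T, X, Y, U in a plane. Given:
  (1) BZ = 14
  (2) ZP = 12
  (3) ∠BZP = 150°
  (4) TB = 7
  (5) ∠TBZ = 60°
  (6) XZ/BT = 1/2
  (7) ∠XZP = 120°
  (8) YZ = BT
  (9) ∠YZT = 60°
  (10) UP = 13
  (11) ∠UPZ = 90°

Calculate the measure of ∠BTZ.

Step 1: By the law of cosines on triangle TBZ: TZ² = 7² + 14² − 2·7·14·cos(60°) = 147, so TZ = 7·√3.
Step 2: By the inverse law of cosines on triangle BTZ: cos(∠BTZ) = (7² + (7·√3)² − 14²) / (2·7·7·√3) = 0/169.74 = 0, so ∠BTZ = 90°.

Therefore, the measure of angle ∠BTZ = 90°.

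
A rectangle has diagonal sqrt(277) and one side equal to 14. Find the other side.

b = sqrt(d^2 - a^2) = sqrt(277 - 196) = sqrt(81) = 9

9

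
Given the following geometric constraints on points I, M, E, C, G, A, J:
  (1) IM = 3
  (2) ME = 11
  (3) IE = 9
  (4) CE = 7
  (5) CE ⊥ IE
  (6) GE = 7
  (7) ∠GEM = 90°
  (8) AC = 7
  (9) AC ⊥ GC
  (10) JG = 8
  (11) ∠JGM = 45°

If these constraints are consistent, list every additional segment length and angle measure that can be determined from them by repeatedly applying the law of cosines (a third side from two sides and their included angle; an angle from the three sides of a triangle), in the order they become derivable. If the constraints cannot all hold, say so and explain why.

The constraints are consistent. Derivable facts, in order:
After 1 step:
- IC = √130
- MG = √170
- ∠EIM = 125.03°
- ∠EMI = 42.06°
- ∠IEM = 12.9°
After 2 steps:
- MJ ≈ 9.3
- ∠CIE = 37.87°
- ∠ECI = 52.13°
- ∠EGM = 57.53°
- ∠EMG = 32.47°
After 3 steps:
- ∠GJM = 97.54°
- ∠GMJ = 37.46°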